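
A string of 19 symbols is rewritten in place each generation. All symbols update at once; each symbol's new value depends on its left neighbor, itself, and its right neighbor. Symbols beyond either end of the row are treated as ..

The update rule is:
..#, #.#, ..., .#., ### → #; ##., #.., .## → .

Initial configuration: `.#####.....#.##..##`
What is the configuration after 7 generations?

.#.#.##.##.####.#..

#.###..######...#..
##.#..#.####..###.#
..##.###.##..#.#.##
##..#.#.#...#####..
...######.##.###..#
###.####.#..#.#..##
.#.#.##.##.####.#..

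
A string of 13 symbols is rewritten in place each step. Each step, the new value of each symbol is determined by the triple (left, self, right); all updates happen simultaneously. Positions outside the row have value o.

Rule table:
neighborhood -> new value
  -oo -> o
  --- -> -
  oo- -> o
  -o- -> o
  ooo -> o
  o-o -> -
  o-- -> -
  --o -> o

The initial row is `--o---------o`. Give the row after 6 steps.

-oo---ooooooo

step 1: -oo--------oo
step 2: -oo-------ooo
step 3: -oo------oooo
step 4: -oo-----ooooo
step 5: -oo----oooooo
step 6: -oo---ooooooo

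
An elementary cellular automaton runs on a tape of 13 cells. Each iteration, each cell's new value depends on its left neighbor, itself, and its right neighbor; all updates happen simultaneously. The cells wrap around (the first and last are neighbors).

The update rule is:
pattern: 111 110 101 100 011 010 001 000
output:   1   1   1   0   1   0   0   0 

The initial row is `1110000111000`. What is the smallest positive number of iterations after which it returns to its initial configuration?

1110000111000

1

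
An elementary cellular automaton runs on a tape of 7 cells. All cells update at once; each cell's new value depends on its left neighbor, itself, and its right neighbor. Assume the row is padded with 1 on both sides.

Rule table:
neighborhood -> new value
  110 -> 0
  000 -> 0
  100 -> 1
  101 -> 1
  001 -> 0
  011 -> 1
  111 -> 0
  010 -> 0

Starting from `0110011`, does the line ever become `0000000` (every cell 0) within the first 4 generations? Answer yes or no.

1101010
0010101
1001011
0100110
generation 4 is 0100110, still not uniform 0

no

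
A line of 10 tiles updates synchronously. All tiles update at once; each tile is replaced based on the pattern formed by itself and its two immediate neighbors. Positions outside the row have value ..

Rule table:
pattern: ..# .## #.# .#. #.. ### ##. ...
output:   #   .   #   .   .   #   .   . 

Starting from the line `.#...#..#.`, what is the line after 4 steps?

#...#..#..
...#..#...
..#..#....
.#..#.....

.#..#.....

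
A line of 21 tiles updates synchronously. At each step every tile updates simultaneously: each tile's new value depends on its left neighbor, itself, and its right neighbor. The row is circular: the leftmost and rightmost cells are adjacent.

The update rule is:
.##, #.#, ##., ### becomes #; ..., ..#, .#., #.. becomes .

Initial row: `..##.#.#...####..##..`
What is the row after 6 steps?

..###.#....####..##..
..####.....####..##..
..####.....####..##..  (fixed point — unchanged through step 6)

..####.....####..##..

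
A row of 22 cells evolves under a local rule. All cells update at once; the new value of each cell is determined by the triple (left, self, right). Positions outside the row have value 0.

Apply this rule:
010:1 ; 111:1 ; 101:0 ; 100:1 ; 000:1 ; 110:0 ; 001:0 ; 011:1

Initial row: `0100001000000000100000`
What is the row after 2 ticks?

0111101111111110111111
0111001111111100111110

0111001111111100111110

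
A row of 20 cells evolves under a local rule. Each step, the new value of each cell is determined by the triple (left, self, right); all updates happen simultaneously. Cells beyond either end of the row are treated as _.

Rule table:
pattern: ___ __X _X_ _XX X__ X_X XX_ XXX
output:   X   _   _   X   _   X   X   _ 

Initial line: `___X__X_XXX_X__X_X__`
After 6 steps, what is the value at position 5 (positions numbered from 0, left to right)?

X

step 1: XX_____XX_XX____X__X
step 2: XX_XXX_XXXXX_XX_____
step 3: XXXX_XXX___XXXX_XXXX
step 4: X__XXX_X_X_X__XXX__X
step 5: ___X_XX_X_X___X_X___
step 6: XX__XXXX_X__X__X__XX
position 5 holds X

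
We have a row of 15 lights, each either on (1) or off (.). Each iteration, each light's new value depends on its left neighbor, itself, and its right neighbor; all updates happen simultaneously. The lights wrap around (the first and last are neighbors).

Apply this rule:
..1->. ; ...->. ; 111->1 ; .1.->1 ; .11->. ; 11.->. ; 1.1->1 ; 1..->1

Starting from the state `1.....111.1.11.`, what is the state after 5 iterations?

11.....1.111..1
1.1....11.1.1..
1111.....11111.
.11.1.....111.1
1..111.....1.11

1..111.....1.11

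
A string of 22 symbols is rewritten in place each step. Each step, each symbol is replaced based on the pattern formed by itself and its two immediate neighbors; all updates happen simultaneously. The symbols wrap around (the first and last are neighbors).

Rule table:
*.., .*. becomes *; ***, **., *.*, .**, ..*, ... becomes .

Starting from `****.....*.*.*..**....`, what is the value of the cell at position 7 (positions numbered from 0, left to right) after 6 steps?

....*....*.*.**...*...
....**...*.*...*..**..
......*..*.**..**...*.
......**.*...*...*..**
*........**..**..**...
**.........*...*...*..
position 7 holds .

.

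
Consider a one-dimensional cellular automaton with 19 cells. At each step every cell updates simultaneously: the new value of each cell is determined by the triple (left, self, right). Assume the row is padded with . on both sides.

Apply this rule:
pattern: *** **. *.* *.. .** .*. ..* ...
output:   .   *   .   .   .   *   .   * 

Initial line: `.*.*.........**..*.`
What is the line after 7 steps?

.*.*.*******..*..*.
.*.*.......*..*..*.
.*.*.*****.*..*..*.
.*.*.....*.*..*..*.
.*.*.***.*.*..*..*.
.*.*...*.*.*..*..*.
.*.*.*.*.*.*..*..*.

.*.*.*.*.*.*..*..*.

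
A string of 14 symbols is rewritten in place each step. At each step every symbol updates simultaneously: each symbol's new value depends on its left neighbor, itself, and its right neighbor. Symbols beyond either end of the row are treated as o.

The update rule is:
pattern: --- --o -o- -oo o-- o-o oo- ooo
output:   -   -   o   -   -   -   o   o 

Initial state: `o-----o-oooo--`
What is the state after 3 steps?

o-----o--ooo--
o-----o---oo--
o-----o----o--

o-----o----o--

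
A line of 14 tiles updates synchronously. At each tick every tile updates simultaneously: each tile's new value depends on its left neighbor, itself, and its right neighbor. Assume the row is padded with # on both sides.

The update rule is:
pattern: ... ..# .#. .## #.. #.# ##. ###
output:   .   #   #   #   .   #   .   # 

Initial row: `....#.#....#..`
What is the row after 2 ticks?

...####...##.#
..####...##.##

..####...##.##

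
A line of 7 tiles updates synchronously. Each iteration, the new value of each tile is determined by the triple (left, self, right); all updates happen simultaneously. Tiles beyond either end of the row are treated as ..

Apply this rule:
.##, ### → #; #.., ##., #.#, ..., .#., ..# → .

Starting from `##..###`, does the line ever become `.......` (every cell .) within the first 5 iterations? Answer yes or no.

yes

#...##.
....#..
.......
all cells are . at iteration 3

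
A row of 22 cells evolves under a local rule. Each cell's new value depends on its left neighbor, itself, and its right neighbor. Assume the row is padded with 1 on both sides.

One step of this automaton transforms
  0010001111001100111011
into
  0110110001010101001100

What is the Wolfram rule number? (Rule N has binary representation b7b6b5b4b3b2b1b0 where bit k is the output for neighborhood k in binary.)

position 7: 111 → 0  (bit 7 = 0)
position 9: 110 → 1  (bit 6 = 1)
position 19: 101 → 1  (bit 5 = 1)
position 0: 100 → 0  (bit 4 = 0)
position 6: 011 → 0  (bit 3 = 0)
position 2: 010 → 1  (bit 2 = 1)
position 1: 001 → 1  (bit 1 = 1)
position 4: 000 → 1  (bit 0 = 1)
bits b7..b0 = 01100111 = 103

103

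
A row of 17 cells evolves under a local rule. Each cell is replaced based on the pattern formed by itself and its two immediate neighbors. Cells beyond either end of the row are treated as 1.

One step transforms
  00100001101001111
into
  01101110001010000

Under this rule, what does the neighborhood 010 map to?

1

At position 2 the neighborhood is 010; the next row has 1 there.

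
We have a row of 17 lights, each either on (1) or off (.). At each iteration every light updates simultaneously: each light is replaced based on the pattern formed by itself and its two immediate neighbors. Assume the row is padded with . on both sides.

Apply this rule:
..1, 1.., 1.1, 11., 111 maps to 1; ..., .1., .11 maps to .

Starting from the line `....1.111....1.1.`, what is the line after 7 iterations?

.1.1.1.1.1.1.1111

...1.1.111..1.1.1
..1.1.1.1111.1.1.
.1.1.1.1.1111.1.1
1.1.1.1.1.1111.1.
.1.1.1.1.1.1111.1
1.1.1.1.1.1.1111.
.1.1.1.1.1.1.1111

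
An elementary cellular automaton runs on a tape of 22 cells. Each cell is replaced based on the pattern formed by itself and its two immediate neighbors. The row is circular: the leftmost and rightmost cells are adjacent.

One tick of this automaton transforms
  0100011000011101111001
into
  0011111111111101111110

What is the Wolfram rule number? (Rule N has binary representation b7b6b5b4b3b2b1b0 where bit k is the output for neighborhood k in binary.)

position 12: 111 → 1  (bit 7 = 1)
position 6: 110 → 1  (bit 6 = 1)
position 0: 101 → 0  (bit 5 = 0)
position 2: 100 → 1  (bit 4 = 1)
position 5: 011 → 1  (bit 3 = 1)
position 1: 010 → 0  (bit 2 = 0)
position 4: 001 → 1  (bit 1 = 1)
position 3: 000 → 1  (bit 0 = 1)
bits b7..b0 = 11011011 = 219

219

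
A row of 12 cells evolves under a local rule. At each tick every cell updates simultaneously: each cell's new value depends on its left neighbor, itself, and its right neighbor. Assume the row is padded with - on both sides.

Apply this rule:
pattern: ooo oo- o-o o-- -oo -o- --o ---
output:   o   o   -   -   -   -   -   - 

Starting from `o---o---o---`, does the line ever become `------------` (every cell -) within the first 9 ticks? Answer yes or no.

yes

------------
all cells are - at tick 1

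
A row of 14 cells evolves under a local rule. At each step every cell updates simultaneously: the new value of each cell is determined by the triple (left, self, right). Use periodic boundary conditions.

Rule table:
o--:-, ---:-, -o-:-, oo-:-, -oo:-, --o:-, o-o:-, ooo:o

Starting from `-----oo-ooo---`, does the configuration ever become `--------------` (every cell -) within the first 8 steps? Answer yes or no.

yes

---------o----
--------------
all cells are - at step 2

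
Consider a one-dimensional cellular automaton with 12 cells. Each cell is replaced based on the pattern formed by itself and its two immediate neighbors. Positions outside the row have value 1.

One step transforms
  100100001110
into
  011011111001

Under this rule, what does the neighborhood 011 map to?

At position 8 the neighborhood is 011; the next row has 1 there.

1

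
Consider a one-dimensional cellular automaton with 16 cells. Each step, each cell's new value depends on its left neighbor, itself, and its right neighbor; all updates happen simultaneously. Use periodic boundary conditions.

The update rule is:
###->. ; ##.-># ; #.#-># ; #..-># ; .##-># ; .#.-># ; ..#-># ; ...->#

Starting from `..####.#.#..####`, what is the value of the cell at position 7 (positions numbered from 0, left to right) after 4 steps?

.

###..########..#
..####......####
###..########..#  (repeats step 1; period 2)
step 4: ..####......####
position 7 holds .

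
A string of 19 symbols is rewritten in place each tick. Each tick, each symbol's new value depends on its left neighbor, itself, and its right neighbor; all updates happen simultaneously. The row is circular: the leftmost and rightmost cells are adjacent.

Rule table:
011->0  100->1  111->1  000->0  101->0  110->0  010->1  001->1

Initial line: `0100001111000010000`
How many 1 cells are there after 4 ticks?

14

1110010110100111000
0101110000111010101
0100101001010010101
0111101111011110101
count of 1: 14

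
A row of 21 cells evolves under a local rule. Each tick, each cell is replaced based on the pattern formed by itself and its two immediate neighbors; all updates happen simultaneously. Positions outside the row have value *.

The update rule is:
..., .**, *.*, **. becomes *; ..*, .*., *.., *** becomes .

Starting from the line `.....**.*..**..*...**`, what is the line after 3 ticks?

.***.**.*.******...**

.***.***...**....*.*.
**.***.*.*.**.**..*.*
.***.**.*.******...**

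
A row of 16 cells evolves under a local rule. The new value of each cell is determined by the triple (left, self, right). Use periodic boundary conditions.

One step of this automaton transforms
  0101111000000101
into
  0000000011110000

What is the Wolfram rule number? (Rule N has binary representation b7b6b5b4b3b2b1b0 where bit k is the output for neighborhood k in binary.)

1

position 4: 111 → 0  (bit 7 = 0)
position 6: 110 → 0  (bit 6 = 0)
position 0: 101 → 0  (bit 5 = 0)
position 7: 100 → 0  (bit 4 = 0)
position 3: 011 → 0  (bit 3 = 0)
position 1: 010 → 0  (bit 2 = 0)
position 12: 001 → 0  (bit 1 = 0)
position 8: 000 → 1  (bit 0 = 1)
bits b7..b0 = 00000001 = 1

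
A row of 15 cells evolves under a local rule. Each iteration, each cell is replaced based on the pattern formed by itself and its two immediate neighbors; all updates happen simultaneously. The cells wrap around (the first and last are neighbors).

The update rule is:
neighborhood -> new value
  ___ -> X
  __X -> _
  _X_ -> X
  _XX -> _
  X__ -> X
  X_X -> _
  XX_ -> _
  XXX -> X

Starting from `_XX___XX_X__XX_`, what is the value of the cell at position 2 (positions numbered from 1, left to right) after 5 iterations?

___XX____XX___X
XX___XXX___XX_X
X_XX__X_XX_____
X___X_X___XXXX_
XXX_X_XXX__XX__
position 2 holds X

X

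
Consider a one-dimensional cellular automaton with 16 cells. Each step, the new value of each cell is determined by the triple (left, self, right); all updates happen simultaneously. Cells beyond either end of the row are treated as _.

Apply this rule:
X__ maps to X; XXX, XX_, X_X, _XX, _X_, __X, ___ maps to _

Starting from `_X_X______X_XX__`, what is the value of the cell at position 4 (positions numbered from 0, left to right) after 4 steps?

____X_________X_
_____X_________X
______X_________
_______X________
position 4 holds _

_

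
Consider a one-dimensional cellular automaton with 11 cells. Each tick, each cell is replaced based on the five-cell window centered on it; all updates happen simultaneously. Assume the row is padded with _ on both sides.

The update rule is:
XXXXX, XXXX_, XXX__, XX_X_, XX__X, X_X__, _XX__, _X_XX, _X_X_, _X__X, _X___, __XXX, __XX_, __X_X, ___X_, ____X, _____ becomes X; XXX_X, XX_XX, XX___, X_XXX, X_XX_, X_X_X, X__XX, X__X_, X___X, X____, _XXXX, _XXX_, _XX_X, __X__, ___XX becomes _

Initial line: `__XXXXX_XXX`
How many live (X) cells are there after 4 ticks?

4

X_X_XX____X
XX_X_X__XX_
X_X_XXX_XX_
XX_X_____X_
count of X: 4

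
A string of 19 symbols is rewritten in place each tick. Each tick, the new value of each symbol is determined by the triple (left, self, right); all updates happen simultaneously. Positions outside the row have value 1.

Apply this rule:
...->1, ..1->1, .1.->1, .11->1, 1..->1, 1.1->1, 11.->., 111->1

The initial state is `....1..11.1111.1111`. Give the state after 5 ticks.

11111111.1111.11111
1111111.1111.111111
111111.1111.1111111
11111.1111.11111111
1111.1111.111111111

1111.1111.111111111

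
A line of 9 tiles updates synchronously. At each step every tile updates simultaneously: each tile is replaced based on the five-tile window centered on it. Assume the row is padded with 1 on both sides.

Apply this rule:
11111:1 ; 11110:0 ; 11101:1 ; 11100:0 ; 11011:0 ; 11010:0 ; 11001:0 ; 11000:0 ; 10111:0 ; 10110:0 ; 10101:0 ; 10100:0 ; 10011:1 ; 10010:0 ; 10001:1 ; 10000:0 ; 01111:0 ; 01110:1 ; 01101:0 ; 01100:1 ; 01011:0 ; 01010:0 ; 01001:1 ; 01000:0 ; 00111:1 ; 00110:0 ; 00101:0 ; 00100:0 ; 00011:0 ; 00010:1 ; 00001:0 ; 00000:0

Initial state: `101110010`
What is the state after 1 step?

100100000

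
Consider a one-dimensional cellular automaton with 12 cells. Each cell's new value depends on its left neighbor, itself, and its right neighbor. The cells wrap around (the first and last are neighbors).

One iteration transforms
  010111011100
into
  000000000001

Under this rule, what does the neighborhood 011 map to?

At position 3 the neighborhood is 011; the next row has 0 there.

0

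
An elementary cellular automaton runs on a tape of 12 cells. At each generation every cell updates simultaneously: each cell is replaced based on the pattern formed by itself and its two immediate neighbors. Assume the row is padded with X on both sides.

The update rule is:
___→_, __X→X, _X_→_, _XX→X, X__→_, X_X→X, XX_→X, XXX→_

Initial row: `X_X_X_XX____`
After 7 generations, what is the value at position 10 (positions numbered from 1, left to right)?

_

XX_X_XXX___X
_XX_XX_X__XX
XXXXXXX__XX_
______X_XXXX
_____X_XX___
____X_XXX__X
___X_XX_X_XX
position 10 holds _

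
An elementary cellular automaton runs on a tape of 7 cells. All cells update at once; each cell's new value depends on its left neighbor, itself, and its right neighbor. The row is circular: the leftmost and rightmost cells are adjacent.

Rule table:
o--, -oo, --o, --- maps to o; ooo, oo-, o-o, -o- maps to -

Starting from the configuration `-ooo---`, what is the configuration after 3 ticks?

ooo--oo

tick 1: oo--ooo
tick 2: --ooo--
tick 3: ooo--oo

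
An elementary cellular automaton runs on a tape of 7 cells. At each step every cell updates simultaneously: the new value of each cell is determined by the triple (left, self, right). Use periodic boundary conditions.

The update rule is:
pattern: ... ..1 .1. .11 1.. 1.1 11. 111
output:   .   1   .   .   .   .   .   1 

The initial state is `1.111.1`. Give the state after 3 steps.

.1.....

...1...
..1....
.1.....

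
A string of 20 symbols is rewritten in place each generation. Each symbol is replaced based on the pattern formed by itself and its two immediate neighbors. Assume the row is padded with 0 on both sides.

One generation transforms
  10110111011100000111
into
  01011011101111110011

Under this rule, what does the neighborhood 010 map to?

At position 0 the neighborhood is 010; the next row has 0 there.

0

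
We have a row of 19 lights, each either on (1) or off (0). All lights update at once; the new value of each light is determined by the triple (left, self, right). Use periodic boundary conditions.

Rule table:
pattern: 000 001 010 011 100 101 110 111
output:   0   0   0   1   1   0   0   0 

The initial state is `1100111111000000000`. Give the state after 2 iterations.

iteration 1: 1010100000100000000
iteration 2: 0000010000010000000

0000010000010000000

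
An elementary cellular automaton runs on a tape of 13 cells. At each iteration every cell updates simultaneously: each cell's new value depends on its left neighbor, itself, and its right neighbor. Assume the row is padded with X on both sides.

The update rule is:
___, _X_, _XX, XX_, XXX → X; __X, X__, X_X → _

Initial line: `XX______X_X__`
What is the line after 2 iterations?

XX_XXXX_X_X__

XX_XXXX_X_X__
XX_XXXX_X_X__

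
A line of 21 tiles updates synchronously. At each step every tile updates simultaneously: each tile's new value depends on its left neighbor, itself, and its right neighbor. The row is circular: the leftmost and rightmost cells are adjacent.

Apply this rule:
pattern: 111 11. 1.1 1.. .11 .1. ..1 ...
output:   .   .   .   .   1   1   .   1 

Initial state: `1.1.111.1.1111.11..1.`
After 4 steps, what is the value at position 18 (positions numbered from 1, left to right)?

1.1.1...1.1....1...1.
1.1.1.1.1.1.11.1.1.1.
1.1.1.1.1.1.1..1.1.1.
1.1.1.1.1.1.1..1.1.1.
position 18 holds 1

1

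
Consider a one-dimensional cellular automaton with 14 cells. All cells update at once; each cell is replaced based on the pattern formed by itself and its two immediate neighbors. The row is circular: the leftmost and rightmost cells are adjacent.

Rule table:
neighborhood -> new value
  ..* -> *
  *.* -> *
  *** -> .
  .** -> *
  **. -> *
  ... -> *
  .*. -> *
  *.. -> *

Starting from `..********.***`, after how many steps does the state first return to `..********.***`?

***......***.*
..********.***

2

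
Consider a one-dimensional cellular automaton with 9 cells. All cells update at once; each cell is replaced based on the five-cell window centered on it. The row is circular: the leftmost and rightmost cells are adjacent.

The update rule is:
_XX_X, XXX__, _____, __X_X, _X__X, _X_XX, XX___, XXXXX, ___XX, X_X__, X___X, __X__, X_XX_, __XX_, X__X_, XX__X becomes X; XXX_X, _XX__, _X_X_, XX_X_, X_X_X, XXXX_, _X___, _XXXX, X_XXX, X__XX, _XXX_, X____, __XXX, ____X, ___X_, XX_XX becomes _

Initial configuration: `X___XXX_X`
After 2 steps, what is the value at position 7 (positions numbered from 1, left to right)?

_

_XXX____X
X__XX___X
position 7 holds _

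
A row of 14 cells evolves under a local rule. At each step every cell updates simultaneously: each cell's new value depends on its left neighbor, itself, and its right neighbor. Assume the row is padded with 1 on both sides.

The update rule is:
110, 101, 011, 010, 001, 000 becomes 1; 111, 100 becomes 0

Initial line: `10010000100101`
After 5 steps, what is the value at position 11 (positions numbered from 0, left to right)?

0

10110111101111
11111100111000
00000101101011
01111111111110
11000000000011
position 11 holds 0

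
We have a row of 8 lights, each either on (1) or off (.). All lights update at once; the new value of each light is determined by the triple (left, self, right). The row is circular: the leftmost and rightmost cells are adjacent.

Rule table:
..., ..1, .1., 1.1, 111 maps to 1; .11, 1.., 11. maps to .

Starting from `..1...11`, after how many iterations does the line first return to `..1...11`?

16

iteration 1: .11.11..
iteration 2: 1..1...1
iteration 3: ..11.11.
iteration 4: 11..1...
iteration 5: ...11.11
iteration 6: .11..1..
iteration 7: 1...11.1
iteration 8: ..11..1.
iteration 9: 11...11.
iteration 10: ...11..1
iteration 11: .11...11
iteration 12: 1...11..
iteration 13: 1.11...1
iteration 14: .1...11.
iteration 15: 11.11...
iteration 16: ..1...11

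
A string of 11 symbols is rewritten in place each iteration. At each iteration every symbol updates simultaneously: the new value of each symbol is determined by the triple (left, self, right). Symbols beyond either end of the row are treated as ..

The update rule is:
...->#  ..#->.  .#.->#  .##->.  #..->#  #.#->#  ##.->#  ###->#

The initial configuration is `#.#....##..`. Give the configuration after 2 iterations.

iteration 1: ######..###
iteration 2: .######..##

.######..##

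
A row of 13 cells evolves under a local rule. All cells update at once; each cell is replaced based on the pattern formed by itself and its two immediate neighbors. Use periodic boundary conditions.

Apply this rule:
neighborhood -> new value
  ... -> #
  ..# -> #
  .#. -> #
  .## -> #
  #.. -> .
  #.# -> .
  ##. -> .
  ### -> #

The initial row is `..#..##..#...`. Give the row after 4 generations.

..##..#..####

###.##..##.##
##..#..##..##
#..##.##..###
..##..#..####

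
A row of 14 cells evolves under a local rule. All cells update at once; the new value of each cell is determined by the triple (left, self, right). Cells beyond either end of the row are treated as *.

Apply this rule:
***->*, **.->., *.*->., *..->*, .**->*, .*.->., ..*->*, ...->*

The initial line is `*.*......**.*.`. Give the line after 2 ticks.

...*******....
*********.****

*********.****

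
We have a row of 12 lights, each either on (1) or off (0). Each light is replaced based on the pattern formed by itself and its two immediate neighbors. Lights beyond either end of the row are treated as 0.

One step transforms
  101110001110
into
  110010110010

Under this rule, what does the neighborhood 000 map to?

1

At position 6 the neighborhood is 000; the next row has 1 there.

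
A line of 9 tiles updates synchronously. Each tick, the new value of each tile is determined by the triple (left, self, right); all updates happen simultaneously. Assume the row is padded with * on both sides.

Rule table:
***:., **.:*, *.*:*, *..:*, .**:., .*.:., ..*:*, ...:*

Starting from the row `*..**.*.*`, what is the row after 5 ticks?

*.**.**..

tick 1: ***.**.*.
tick 2: ..**.**.*
tick 3: **.**.**.
tick 4: .**.**.**
tick 5: *.**.**..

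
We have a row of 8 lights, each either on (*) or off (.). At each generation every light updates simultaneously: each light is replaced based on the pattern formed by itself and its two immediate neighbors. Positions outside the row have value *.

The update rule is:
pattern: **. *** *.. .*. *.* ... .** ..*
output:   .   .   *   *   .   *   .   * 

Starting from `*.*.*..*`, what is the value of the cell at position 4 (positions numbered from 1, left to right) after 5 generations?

..*.***.
***.....
...*****
***.....  (repeats generation 2; period 2)
generation 5: ...*****
position 4 holds *

*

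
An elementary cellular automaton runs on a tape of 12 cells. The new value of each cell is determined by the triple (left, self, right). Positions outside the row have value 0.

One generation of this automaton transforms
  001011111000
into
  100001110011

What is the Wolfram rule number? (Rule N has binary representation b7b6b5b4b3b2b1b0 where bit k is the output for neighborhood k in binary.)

position 5: 111 → 1  (bit 7 = 1)
position 8: 110 → 0  (bit 6 = 0)
position 3: 101 → 0  (bit 5 = 0)
position 9: 100 → 0  (bit 4 = 0)
position 4: 011 → 0  (bit 3 = 0)
position 2: 010 → 0  (bit 2 = 0)
position 1: 001 → 0  (bit 1 = 0)
position 0: 000 → 1  (bit 0 = 1)
bits b7..b0 = 10000001 = 129

129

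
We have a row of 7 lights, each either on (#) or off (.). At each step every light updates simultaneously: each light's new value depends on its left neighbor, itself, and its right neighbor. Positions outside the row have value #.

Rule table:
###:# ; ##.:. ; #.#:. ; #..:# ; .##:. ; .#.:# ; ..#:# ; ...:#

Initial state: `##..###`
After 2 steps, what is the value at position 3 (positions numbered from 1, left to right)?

step 1: #.##.##
step 2: ......#
position 3 holds .

.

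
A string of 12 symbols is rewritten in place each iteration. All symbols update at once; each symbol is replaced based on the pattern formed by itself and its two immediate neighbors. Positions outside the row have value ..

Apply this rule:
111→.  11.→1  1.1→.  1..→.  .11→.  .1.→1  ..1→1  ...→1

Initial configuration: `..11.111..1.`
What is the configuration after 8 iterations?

11.1...1.11.
.1.1.111..1.
11.1...1.11.  (repeats iteration 1; period 2)
iteration 8: .1.1.111..1.

.1.1.111..1.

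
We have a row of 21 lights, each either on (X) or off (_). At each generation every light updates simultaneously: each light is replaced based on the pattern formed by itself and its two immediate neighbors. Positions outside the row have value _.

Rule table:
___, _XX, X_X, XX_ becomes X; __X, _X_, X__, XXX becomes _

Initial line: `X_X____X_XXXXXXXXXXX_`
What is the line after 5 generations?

_XX__X______XX_X__X_X

generation 1: _X__XX__XX_________X_
generation 2: ____XX__XX_XXXXXXX___
generation 3: XXX_XX__XXXX_____X_XX
generation 4: X_XXXX__X__X_XXX__XXX
generation 5: _XX__X______XX_X__X_X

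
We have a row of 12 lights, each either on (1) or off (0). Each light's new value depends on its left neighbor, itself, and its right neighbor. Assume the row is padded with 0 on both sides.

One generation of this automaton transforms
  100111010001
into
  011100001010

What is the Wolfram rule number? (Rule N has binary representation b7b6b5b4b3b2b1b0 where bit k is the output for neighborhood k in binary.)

position 4: 111 → 0  (bit 7 = 0)
position 5: 110 → 0  (bit 6 = 0)
position 6: 101 → 0  (bit 5 = 0)
position 1: 100 → 1  (bit 4 = 1)
position 3: 011 → 1  (bit 3 = 1)
position 0: 010 → 0  (bit 2 = 0)
position 2: 001 → 1  (bit 1 = 1)
position 9: 000 → 0  (bit 0 = 0)
bits b7..b0 = 00011010 = 26

26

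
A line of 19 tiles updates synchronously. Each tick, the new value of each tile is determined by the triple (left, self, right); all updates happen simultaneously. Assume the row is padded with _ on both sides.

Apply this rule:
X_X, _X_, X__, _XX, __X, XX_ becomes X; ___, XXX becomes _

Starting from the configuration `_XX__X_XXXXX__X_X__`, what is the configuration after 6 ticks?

XXXXXXXX___XXXXXXX_
X______XX_XX_____XX
XX____XXXXXXX___XXX
XXX__XX_____XX_XX_X
X_XXXXXX___XXXXXXXX
XXX____XX_XX______X

XXX____XX_XX______X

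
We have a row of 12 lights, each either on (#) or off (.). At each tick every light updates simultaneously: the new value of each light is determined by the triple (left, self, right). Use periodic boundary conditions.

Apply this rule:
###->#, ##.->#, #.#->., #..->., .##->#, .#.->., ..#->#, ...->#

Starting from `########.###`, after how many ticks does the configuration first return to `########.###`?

########.###

1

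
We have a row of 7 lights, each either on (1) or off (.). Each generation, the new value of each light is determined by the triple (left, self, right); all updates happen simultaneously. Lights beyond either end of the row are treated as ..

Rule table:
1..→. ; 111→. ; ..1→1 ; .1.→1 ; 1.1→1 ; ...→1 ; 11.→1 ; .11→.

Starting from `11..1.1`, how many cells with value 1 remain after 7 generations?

.1.1111
111...1
..1.111
1111..1
...1.11
11111.1
....111
count of 1: 3

3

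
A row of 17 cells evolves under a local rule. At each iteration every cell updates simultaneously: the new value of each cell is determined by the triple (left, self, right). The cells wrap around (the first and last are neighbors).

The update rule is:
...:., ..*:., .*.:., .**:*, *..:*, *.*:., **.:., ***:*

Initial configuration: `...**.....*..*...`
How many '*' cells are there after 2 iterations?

3

...*.*.....*..*..
......*.....*..*.
count of *: 3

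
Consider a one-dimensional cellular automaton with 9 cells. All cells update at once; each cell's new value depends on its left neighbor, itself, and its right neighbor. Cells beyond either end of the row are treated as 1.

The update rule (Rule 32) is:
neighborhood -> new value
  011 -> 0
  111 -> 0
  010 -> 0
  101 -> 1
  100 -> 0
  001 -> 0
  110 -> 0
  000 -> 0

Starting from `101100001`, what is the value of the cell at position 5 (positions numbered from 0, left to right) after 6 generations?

010000000
100000000
000000000
000000000  (fixed point — unchanged through generation 6)
position 5 holds 0

0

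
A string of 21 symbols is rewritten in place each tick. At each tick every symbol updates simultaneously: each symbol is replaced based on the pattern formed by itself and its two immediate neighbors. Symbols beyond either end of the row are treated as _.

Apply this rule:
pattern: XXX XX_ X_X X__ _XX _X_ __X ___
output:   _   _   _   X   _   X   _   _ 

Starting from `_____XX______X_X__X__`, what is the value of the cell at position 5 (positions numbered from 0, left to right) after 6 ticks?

_______X_____X_XX_XX_
_______XX____X______X
_________X___XX_____X
_________XX____X____X
___________X___XX___X
___________XX____X__X
position 5 holds _

_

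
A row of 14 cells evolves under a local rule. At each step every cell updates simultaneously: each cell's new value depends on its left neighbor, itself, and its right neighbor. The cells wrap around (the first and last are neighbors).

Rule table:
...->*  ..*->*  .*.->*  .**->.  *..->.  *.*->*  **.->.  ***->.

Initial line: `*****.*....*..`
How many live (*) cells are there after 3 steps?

6

.....**.****.*
.****..*....**
*.....**.***..
count of *: 6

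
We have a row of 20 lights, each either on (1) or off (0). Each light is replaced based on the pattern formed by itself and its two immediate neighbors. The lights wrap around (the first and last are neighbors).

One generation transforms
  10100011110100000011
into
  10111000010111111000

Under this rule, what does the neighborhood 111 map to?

0

At position 7 the neighborhood is 111; the next row has 0 there.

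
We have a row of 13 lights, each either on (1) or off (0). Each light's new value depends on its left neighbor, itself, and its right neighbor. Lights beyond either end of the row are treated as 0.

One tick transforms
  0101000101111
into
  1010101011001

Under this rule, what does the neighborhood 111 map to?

At position 10 the neighborhood is 111; the next row has 0 there.

0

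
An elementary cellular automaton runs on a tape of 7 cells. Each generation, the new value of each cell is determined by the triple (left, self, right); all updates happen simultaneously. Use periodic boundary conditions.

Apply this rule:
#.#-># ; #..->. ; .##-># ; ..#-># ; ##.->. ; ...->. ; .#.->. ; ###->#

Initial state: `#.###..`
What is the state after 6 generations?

.#.###.

.###..#
###..#.
##..#.#
#..#.##
..#.###
.#.###.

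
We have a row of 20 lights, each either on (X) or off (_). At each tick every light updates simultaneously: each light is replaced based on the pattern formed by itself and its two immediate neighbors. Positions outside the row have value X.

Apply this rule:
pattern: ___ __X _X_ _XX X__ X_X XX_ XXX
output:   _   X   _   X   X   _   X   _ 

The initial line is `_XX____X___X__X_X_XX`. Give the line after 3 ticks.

tick 1: _XXX__X_X_X_XX____X_
tick 2: _X_XXX______XXX__X__
tick 3: ___X_XX____XX_XXX_XX

___X_XX____XX_XXX_XX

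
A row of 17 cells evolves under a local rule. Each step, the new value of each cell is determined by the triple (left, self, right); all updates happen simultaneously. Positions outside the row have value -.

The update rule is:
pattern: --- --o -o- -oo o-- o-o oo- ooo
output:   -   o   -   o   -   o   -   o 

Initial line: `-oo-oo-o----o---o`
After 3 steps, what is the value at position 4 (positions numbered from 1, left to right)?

step 1: oo-oo-o----o---o-
step 2: o-oo-o----o---o--
step 3: -oo-o----o---o---
position 4 holds -

-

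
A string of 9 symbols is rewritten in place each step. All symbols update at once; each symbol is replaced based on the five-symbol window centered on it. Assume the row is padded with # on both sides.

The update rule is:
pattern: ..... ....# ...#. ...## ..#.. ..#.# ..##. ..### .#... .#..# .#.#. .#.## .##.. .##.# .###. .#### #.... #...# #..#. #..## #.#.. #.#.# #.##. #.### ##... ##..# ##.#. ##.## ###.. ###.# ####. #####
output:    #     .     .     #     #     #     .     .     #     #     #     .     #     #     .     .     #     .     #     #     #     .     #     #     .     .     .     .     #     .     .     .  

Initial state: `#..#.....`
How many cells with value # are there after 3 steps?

6

#.#####.#
..#.....#
.#####.#.
count of #: 6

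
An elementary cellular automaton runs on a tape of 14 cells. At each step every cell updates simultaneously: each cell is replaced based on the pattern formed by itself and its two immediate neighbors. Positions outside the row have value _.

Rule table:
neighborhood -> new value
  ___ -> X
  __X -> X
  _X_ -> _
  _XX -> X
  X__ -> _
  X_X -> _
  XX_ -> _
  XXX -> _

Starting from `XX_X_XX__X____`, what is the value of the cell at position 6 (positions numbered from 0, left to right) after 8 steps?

_

X____X__X__XXX
__XXX__X__XX__
XXX___X__XX__X
X___XX__XX__X_
__XXX__XX__X__
XXX___XX__X__X
X___XXX__X__X_
__XXX___X__X__
position 6 holds _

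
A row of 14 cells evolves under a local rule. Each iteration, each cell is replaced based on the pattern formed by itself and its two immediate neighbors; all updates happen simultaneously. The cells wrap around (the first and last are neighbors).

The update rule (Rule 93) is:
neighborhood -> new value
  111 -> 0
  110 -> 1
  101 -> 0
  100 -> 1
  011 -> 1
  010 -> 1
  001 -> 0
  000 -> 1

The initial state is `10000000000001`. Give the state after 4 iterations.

00000000010101

11111111111101
00000000000101
11111111110101
00000000010101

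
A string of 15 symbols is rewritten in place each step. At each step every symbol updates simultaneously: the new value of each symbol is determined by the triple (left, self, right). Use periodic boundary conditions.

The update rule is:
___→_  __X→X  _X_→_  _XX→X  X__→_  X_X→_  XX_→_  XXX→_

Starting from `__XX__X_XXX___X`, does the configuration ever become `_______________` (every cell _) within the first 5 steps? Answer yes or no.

no

step 1: _XX__X__X____X_
step 2: XX__X__X____X__
step 3: X__X__X____X__X
step 4: __X__X____X__XX
step 5: _X__X____X__XX_
step 5 is _X__X____X__XX_, still not uniform _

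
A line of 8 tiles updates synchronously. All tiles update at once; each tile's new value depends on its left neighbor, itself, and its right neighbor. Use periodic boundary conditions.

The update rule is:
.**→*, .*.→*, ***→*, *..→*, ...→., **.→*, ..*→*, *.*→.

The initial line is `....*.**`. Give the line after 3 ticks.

*..**.**
*****.**
*****.**

*****.**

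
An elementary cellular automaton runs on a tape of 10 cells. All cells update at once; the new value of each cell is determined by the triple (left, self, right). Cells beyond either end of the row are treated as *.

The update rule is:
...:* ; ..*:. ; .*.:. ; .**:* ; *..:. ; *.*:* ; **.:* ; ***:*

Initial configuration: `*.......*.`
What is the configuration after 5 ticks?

*******..*

*.*****..*
*******..*
*******..*  (fixed point — unchanged through tick 5)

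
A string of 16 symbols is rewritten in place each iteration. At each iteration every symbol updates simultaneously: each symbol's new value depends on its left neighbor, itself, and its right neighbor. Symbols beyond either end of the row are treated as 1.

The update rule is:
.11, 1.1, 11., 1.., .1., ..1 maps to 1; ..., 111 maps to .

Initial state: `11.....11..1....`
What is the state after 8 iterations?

11111111111111..

.11...1111111..1
1111.11.....1111
...11111...11...
1.11...11.1111.1
11111.11111..111
....111...1111..
1..11.11.11..111
11111111111111..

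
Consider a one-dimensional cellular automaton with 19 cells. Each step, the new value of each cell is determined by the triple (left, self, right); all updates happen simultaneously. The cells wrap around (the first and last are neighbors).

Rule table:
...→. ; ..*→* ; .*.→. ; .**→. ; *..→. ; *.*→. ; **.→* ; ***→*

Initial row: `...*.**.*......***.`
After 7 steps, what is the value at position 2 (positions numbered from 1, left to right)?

.

..*...*.......*.**.
.*...*.......*...*.
*...*.......*...*..
...*.......*...*..*
..*.......*...*..*.
.*.......*...*..*..
*.......*...*..*...
position 2 holds .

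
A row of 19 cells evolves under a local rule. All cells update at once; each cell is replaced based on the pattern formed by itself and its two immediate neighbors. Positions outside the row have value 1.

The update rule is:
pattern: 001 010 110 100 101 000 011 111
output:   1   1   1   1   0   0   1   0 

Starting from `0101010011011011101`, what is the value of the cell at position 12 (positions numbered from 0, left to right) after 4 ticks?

1

0101011111011010101
0101010001011010101
0101011011011010101
0101011011011010101
position 12 holds 1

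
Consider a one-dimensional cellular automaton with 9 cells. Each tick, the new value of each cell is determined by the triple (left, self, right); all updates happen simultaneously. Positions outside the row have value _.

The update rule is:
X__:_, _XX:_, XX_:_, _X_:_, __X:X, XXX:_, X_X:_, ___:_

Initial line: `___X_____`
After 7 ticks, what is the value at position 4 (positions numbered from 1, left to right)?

__X______
_X_______
X________
_________
_________  (fixed point — unchanged through tick 7)
position 4 holds _

_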